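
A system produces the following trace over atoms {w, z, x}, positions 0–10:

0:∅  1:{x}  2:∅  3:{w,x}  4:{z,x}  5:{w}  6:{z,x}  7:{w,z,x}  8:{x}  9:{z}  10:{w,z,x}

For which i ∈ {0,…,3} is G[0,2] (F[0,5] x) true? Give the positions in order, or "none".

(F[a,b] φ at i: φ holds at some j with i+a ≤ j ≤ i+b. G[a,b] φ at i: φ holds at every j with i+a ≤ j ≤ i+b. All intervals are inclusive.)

Evaluate at each i in [0,3]:
  i=0: ✓ (all of [0,2])
  i=1: ✓ (all of [1,3])
  i=2: ✓ (all of [2,4])
  i=3: ✓ (all of [3,5])

0, 1, 2, 3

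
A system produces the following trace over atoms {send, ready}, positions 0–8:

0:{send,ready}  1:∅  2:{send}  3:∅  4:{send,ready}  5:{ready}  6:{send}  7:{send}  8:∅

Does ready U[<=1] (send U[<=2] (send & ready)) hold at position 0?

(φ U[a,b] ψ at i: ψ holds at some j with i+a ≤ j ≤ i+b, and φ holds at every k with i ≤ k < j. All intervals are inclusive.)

Need some j in [0,1] with (send U[<=2] (send & ready)), and ready at every k in [0,j-1].
  j=0: (send U[<=2] (send & ready)) holds; no prefix to check → satisfied.

Holds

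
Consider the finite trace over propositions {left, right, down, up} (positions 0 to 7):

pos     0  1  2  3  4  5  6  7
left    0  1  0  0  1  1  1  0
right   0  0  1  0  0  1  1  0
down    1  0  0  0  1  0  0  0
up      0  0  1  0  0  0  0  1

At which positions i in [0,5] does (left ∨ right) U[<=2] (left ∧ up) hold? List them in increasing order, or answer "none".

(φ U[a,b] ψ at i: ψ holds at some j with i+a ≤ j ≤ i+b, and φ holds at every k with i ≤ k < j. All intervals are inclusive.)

none

Evaluate at each i in [0,5]:
  i=0: ✗ (no rhs in [0,2])
  i=1: ✗ (no rhs in [1,3])
  i=2: ✗ (no rhs in [2,4])
  i=3: ✗ (no rhs in [3,5])
  i=4: ✗ (no rhs in [4,6])
  i=5: ✗ (no rhs in [5,7])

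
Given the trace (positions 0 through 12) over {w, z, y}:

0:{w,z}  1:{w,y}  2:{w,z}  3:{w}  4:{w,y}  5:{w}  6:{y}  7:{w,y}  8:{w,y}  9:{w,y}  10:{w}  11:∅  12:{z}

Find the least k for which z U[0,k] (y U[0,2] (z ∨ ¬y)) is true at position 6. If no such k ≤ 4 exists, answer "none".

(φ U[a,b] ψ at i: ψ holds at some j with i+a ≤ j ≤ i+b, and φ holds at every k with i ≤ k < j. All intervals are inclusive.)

none

Need earliest j ≥ 6 with (y U[0,2] (z ∨ ¬y)), and z at every k in [6,j-1].
  j=6: rhs fails.
  j=7: rhs fails.
  j=8: rhs holds but lhs fails at k=6.
  j=9: rhs holds but lhs fails at k=6.
  j=10: rhs holds but lhs fails at k=6.
No witness within the range → none.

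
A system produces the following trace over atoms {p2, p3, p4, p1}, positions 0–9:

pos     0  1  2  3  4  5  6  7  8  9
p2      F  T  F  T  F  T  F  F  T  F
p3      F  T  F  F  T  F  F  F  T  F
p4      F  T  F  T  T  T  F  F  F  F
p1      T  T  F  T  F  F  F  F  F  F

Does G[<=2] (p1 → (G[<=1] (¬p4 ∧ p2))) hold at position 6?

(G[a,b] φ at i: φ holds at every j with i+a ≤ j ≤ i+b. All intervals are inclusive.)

Holds

Check (p1 → (G[<=1] (¬p4 ∧ p2))) at every j in [6,8]:
  j=6: antecedent false → ✓
  j=7: antecedent false → ✓
  j=8: antecedent false → ✓
All positions satisfy it → formula holds.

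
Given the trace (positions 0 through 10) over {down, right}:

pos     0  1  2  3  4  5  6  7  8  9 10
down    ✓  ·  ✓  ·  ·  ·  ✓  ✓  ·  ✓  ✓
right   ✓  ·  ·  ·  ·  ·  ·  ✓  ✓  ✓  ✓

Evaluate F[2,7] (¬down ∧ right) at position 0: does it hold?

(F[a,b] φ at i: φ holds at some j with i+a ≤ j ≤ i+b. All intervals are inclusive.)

Check (¬down ∧ right) at each j in [2,7]:
  j=2: false
  j=3: false
  j=4: false
  j=5: false
  j=6: false
  j=7: false
No position in the window satisfies it → formula fails.

Does not hold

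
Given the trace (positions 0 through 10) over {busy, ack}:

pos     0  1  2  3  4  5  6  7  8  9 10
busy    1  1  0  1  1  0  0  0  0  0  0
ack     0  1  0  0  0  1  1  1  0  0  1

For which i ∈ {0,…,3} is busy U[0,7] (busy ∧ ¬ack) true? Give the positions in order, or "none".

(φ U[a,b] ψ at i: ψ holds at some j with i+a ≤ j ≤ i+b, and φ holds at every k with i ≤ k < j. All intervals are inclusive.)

Evaluate at each i in [0,3]:
  i=0: ✓ (rhs at j=0)
  i=1: ✗ (lhs fails at k=2 before rhs at j=3)
  i=2: ✗ (lhs fails at k=2 before rhs at j=3)
  i=3: ✓ (rhs at j=3)

0, 3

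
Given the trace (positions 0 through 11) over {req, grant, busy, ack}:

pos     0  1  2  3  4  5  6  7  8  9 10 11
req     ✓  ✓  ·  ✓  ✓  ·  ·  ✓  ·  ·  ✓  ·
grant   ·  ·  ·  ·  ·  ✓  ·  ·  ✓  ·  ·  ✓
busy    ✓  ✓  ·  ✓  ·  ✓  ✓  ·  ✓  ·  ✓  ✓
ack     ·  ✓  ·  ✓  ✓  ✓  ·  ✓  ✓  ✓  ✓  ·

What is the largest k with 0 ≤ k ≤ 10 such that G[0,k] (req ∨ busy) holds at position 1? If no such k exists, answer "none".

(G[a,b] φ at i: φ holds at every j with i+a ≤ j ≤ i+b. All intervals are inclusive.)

0

(req ∨ busy) must hold from j=1 onward; find where it first fails.
  j=1: holds
  j=2: fails
Holds on [1,1], so largest k = 0.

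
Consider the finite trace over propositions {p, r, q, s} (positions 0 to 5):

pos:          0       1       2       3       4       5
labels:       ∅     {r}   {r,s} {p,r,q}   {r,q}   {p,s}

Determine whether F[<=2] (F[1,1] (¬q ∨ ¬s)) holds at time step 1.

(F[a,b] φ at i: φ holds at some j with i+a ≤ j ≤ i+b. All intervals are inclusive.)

Yes

Check F[1,1] (¬q ∨ ¬s) at each j in [1,3]:
  j=1: holds (witness at 2)
  j=2: holds (witness at 3)
  j=3: holds (witness at 4)
Found at j=1 → formula holds.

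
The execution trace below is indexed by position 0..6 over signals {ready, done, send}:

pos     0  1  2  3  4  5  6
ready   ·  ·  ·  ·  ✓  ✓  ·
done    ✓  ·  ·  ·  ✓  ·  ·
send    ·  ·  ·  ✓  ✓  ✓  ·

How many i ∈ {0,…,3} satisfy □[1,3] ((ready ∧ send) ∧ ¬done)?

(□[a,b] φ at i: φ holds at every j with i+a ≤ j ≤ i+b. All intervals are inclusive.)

0

Evaluate at each i in [0,3]:
  i=0: ✗ (fails at j=1)
  i=1: ✗ (fails at j=2)
  i=2: ✗ (fails at j=3)
  i=3: ✗ (fails at j=4)
Positions where it holds: {} → 0.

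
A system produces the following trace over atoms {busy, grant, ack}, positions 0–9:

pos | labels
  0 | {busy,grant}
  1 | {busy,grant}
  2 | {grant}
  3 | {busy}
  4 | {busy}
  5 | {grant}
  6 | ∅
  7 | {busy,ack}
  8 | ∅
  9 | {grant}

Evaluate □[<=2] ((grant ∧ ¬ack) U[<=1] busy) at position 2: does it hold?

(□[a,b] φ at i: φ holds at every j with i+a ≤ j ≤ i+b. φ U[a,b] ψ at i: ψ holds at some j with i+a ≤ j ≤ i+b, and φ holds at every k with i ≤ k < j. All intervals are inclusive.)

Check ((grant ∧ ¬ack) U[<=1] busy) at every j in [2,4]:
  j=2: holds
  j=3: holds
  j=4: holds
All positions satisfy it → formula holds.

True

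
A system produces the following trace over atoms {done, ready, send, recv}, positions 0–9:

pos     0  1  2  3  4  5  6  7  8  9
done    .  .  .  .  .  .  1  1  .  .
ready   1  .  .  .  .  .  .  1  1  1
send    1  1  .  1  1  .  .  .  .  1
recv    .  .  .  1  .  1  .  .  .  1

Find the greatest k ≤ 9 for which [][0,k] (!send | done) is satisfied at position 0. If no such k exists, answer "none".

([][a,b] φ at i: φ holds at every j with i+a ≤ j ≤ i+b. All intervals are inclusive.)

(!send | done) must hold from j=0 onward; find where it first fails.
  j=0: fails → no k works.

none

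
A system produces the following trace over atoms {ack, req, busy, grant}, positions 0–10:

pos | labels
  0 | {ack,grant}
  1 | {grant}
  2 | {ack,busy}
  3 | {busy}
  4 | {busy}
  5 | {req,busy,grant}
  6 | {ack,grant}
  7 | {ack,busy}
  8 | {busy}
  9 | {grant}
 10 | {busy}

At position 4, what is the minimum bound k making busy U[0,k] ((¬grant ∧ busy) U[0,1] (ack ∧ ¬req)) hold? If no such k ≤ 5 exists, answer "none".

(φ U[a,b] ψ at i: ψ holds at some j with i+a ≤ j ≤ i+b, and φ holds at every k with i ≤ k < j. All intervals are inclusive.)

2

Need earliest j ≥ 4 with ((¬grant ∧ busy) U[0,1] (ack ∧ ¬req)), and busy at every k in [4,j-1].
  j=4: rhs fails.
  j=5: rhs fails.
  j=6: rhs holds; lhs holds on [4,5]. k = 2.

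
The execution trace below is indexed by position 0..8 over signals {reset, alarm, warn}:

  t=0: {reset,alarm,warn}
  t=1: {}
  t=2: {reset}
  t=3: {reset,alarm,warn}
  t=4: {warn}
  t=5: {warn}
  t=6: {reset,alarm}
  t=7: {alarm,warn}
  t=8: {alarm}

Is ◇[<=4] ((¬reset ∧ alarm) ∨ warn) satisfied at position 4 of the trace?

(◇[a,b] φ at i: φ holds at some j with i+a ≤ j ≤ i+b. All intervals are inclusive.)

Yes

Check ((¬reset ∧ alarm) ∨ warn) at each j in [4,8]:
  j=4: true
  j=5: true
  j=6: false
  j=7: true
  j=8: true
Found at j=4 → formula holds.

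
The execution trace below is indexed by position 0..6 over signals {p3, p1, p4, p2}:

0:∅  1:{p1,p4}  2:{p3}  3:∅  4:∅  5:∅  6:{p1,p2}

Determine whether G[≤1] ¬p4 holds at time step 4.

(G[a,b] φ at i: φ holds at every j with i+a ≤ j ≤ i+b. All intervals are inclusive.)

True

Check ¬p4 at every j in [4,5]:
  j=4: true
  j=5: true
All positions satisfy it → formula holds.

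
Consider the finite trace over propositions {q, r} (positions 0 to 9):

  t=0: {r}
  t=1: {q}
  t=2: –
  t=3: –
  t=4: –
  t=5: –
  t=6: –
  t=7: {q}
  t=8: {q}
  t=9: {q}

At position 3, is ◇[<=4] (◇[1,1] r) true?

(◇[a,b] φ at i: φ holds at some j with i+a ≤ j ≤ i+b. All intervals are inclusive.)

No

Check ◇[1,1] r at each j in [3,7]:
  j=3: fails (none in [4,4])
  j=4: fails (none in [5,5])
  j=5: fails (none in [6,6])
  j=6: fails (none in [7,7])
  j=7: fails (none in [8,8])
No position in the window satisfies it → formula fails.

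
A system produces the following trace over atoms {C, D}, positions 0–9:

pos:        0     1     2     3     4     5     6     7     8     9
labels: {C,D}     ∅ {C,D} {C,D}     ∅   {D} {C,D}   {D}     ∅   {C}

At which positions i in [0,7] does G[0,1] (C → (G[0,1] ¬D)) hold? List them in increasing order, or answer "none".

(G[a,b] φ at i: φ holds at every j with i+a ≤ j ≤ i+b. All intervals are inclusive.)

4, 7

Evaluate at each i in [0,7]:
  i=0: ✗ (fails at j=0)
  i=1: ✗ (fails at j=2)
  i=2: ✗ (fails at j=2)
  i=3: ✗ (fails at j=3)
  i=4: ✓ (all of [4,5])
  i=5: ✗ (fails at j=6)
  i=6: ✗ (fails at j=6)
  i=7: ✓ (all of [7,8])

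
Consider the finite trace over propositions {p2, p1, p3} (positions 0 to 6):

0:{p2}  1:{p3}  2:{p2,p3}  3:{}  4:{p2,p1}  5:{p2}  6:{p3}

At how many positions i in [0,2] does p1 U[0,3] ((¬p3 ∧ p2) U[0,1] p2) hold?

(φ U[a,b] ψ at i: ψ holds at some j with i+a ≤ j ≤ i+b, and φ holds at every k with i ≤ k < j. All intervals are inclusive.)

Evaluate at each i in [0,2]:
  i=0: ✓ (rhs at j=0)
  i=1: ✗ (lhs fails at k=1 before rhs at j=2)
  i=2: ✓ (rhs at j=2)
Positions where it holds: {0, 2} → 2.

2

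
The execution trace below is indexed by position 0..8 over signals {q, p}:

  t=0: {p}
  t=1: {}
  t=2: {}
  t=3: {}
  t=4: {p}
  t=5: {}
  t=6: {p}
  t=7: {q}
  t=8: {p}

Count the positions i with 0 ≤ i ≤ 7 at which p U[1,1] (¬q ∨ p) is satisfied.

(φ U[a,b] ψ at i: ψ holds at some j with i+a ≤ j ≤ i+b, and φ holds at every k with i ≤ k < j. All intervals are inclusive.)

2

Evaluate at each i in [0,7]:
  i=0: ✓ (rhs at j=1; lhs holds on [0,0])
  i=1: ✗ (lhs fails at k=1 before rhs at j=2)
  i=2: ✗ (lhs fails at k=2 before rhs at j=3)
  i=3: ✗ (lhs fails at k=3 before rhs at j=4)
  i=4: ✓ (rhs at j=5; lhs holds on [4,4])
  i=5: ✗ (lhs fails at k=5 before rhs at j=6)
  i=6: ✗ (no rhs in [7,7])
  i=7: ✗ (lhs fails at k=7 before rhs at j=8)
Positions where it holds: {0, 4} → 2.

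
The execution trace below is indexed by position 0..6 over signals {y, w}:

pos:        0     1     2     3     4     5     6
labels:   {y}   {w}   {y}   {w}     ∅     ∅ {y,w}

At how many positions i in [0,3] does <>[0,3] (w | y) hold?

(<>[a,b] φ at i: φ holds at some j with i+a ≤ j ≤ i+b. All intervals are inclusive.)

Evaluate at each i in [0,3]:
  i=0: ✓ (witness j=0)
  i=1: ✓ (witness j=1)
  i=2: ✓ (witness j=2)
  i=3: ✓ (witness j=3)
Positions where it holds: {0, 1, 2, 3} → 4.

4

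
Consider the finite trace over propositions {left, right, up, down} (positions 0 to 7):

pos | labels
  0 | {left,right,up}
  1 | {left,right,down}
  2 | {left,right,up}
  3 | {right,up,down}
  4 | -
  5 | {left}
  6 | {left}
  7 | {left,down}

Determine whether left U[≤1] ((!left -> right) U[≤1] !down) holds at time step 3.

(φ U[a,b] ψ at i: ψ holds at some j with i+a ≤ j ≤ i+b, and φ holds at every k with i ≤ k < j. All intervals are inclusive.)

Need some j in [3,4] with ((!left -> right) U[≤1] !down), and left at every k in [3,j-1].
  j=3: ((!left -> right) U[≤1] !down) holds; no prefix to check → satisfied.

True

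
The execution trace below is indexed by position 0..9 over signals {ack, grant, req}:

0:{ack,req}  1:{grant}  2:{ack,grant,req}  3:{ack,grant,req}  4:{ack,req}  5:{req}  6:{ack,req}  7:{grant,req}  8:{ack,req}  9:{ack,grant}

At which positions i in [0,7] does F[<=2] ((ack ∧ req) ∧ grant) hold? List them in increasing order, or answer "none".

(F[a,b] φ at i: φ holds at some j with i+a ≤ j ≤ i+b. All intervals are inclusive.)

Evaluate at each i in [0,7]:
  i=0: ✓ (witness j=2)
  i=1: ✓ (witness j=2)
  i=2: ✓ (witness j=2)
  i=3: ✓ (witness j=3)
  i=4: ✗ (none in [4,6])
  i=5: ✗ (none in [5,7])
  i=6: ✗ (none in [6,8])
  i=7: ✗ (none in [7,9])

0, 1, 2, 3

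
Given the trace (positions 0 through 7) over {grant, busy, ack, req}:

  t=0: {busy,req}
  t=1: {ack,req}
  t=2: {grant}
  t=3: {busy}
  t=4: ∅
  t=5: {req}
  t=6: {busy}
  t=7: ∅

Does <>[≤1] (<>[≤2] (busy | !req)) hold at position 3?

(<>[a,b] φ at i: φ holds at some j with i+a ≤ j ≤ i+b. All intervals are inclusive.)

Holds

Check <>[≤2] (busy | !req) at each j in [3,4]:
  j=3: holds (witness at 3)
  j=4: holds (witness at 4)
Found at j=3 → formula holds.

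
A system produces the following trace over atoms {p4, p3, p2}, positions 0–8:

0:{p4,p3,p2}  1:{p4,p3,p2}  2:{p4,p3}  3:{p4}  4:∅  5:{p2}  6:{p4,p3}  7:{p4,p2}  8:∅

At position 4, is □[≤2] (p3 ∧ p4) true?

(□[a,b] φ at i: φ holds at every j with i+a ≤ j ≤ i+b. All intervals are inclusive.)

No

Check (p3 ∧ p4) at every j in [4,6]:
  j=4: false
  j=5: false
  j=6: true
Fails at j=4 → formula fails.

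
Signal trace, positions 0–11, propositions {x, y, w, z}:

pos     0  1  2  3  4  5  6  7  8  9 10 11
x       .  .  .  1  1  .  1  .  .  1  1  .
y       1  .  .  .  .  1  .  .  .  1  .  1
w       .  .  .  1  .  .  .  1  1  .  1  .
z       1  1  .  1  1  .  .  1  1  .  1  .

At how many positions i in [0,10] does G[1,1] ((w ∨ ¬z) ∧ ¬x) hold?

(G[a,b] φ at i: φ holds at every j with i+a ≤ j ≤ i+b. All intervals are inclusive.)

Evaluate at each i in [0,10]:
  i=0: ✗ (fails at j=1)
  i=1: ✓ (all of [2,2])
  i=2: ✗ (fails at j=3)
  i=3: ✗ (fails at j=4)
  i=4: ✓ (all of [5,5])
  i=5: ✗ (fails at j=6)
  i=6: ✓ (all of [7,7])
  i=7: ✓ (all of [8,8])
  i=8: ✗ (fails at j=9)
  i=9: ✗ (fails at j=10)
  i=10: ✓ (all of [11,11])
Positions where it holds: {1, 4, 6, 7, 10} → 5.

5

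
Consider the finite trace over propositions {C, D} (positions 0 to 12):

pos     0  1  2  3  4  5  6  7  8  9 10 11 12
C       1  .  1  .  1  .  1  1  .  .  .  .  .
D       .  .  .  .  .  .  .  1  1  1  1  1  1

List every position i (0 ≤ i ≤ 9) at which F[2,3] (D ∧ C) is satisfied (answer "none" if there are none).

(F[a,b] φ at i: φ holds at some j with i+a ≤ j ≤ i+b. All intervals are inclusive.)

4, 5

Evaluate at each i in [0,9]:
  i=0: ✗ (none in [2,3])
  i=1: ✗ (none in [3,4])
  i=2: ✗ (none in [4,5])
  i=3: ✗ (none in [5,6])
  i=4: ✓ (witness j=7)
  i=5: ✓ (witness j=7)
  i=6: ✗ (none in [8,9])
  i=7: ✗ (none in [9,10])
  i=8: ✗ (none in [10,11])
  i=9: ✗ (none in [11,12])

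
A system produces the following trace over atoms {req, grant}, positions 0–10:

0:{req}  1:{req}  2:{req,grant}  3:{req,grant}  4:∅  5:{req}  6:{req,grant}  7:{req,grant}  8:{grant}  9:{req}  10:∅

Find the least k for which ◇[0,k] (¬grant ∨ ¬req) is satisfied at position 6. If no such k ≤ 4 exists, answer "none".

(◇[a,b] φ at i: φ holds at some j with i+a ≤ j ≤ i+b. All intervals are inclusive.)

2

Scan j = 6,7,… for (¬grant ∨ ¬req):
  j=6: fails
  j=7: fails
  j=8: holds
First hit at j=8, so smallest k = 8-6 = 2.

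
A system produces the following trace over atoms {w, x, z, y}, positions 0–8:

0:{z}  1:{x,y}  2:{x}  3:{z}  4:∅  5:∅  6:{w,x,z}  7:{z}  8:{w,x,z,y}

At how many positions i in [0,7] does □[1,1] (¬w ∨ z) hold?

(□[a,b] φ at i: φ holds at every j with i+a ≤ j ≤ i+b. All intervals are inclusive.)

8

Evaluate at each i in [0,7]:
  i=0: ✓ (all of [1,1])
  i=1: ✓ (all of [2,2])
  i=2: ✓ (all of [3,3])
  i=3: ✓ (all of [4,4])
  i=4: ✓ (all of [5,5])
  i=5: ✓ (all of [6,6])
  i=6: ✓ (all of [7,7])
  i=7: ✓ (all of [8,8])
Positions where it holds: {0, 1, 2, 3, 4, 5, 6, 7} → 8.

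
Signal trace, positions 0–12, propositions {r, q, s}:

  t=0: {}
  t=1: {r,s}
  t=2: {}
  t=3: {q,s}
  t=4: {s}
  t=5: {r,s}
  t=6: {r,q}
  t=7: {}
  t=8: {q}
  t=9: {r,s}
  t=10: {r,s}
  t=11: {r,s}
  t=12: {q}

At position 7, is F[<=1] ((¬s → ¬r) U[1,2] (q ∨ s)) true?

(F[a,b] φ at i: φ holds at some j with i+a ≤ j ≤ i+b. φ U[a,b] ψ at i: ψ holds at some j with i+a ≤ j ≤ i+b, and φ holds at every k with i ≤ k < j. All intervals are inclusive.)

Check ((¬s → ¬r) U[1,2] (q ∨ s)) at each j in [7,8]:
  j=7: holds
  j=8: holds
Found at j=7 → formula holds.

Holds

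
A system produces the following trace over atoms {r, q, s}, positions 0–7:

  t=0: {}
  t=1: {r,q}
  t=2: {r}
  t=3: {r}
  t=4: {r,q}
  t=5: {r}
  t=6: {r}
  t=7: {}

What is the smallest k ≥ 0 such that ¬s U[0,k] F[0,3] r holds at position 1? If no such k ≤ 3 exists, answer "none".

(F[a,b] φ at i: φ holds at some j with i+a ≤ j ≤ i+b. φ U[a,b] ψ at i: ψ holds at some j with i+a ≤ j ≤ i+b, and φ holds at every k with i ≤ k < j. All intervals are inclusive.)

0

Need earliest j ≥ 1 with F[0,3] r, and ¬s at every k in [1,j-1].
  j=1: rhs holds (empty prefix). k = 0.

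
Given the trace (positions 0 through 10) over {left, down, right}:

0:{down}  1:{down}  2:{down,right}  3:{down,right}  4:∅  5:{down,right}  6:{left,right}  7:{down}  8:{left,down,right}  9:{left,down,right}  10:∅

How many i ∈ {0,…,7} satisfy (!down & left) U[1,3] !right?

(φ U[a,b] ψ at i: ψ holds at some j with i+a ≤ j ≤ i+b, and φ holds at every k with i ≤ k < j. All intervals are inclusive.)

1

Evaluate at each i in [0,7]:
  i=0: ✗ (lhs fails at k=0 before rhs at j=1)
  i=1: ✗ (lhs fails at k=1 before rhs at j=4)
  i=2: ✗ (lhs fails at k=2 before rhs at j=4)
  i=3: ✗ (lhs fails at k=3 before rhs at j=4)
  i=4: ✗ (lhs fails at k=4 before rhs at j=7)
  i=5: ✗ (lhs fails at k=5 before rhs at j=7)
  i=6: ✓ (rhs at j=7; lhs holds on [6,6])
  i=7: ✗ (lhs fails at k=7 before rhs at j=10)
Positions where it holds: {6} → 1.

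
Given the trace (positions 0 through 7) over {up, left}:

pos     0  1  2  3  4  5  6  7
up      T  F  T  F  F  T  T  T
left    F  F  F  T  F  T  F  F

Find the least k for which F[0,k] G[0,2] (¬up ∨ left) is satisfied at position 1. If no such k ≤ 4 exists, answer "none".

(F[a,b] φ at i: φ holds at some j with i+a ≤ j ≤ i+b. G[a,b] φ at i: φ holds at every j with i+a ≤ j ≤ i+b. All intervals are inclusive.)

Scan j = 1,2,… for G[0,2] (¬up ∨ left):
  j=1: fails
  j=2: fails
  j=3: holds
First hit at j=3, so smallest k = 3-1 = 2.

2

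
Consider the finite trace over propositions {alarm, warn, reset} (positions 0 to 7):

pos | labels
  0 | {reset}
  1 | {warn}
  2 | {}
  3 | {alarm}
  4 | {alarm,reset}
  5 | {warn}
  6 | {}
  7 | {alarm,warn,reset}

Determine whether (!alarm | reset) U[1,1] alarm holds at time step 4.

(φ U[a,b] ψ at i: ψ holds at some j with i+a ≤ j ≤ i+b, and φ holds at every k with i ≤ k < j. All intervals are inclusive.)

False

Need some j in [5,5] with alarm, and (!alarm | reset) at every k in [4,j-1].
  j=5: alarm false.
No j in the window works → until fails.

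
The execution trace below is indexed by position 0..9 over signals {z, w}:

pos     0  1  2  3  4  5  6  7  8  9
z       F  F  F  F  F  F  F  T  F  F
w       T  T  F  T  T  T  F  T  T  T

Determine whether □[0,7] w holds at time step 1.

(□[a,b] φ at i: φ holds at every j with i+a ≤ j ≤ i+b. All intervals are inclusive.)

Check w at every j in [1,8]:
  j=1: true
  j=2: false
  j=3: true
  j=4: true
  j=5: true
  j=6: false
  j=7: true
  j=8: true
Fails at j=2 → formula fails.

False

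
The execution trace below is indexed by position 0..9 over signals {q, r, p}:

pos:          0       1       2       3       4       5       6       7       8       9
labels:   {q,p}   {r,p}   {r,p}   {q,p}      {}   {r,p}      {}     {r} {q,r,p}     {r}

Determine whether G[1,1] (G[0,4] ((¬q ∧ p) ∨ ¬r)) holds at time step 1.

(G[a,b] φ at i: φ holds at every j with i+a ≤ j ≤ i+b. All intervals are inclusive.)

Holds

Check G[0,4] ((¬q ∧ p) ∨ ¬r) at every j in [2,2]:
  j=2: holds on [2,6]
All positions satisfy it → formula holds.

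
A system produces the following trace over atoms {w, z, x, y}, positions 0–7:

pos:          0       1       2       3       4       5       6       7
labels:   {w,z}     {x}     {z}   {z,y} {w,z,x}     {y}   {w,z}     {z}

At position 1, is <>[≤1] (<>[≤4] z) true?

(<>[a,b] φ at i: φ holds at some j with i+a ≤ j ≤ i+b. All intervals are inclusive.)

Holds

Check <>[≤4] z at each j in [1,2]:
  j=1: holds (witness at 2)
  j=2: holds (witness at 2)
Found at j=1 → formula holds.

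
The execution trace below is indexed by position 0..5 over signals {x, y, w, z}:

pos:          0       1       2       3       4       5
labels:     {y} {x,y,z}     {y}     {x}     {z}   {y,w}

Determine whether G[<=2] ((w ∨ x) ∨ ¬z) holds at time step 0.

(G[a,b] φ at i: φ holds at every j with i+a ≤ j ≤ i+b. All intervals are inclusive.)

Yes

Check ((w ∨ x) ∨ ¬z) at every j in [0,2]:
  j=0: true
  j=1: true
  j=2: true
All positions satisfy it → formula holds.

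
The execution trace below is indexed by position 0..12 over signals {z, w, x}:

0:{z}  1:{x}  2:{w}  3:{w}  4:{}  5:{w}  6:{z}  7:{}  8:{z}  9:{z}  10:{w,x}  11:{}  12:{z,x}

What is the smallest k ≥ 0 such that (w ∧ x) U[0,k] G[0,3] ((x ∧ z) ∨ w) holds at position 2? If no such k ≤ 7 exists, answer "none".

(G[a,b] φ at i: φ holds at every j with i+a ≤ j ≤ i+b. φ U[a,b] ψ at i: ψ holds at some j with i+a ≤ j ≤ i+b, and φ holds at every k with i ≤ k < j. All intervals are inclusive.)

Need earliest j ≥ 2 with G[0,3] ((x ∧ z) ∨ w), and (w ∧ x) at every k in [2,j-1].
  j=2: rhs fails.
  j=3: rhs fails.
  j=4: rhs fails.
  j=5: rhs fails.
  j=6: rhs fails.
  j=7: rhs fails.
  j=8: rhs fails.
  j=9: rhs fails.
No witness within the range → none.

none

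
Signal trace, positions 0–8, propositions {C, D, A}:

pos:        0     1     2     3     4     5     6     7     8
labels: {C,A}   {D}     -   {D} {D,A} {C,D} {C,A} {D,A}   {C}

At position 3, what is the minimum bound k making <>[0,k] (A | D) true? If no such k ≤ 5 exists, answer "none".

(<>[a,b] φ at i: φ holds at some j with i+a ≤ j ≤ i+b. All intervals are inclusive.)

0

Scan j = 3,4,… for (A | D):
  j=3: holds
First hit at j=3, so smallest k = 3-3 = 0.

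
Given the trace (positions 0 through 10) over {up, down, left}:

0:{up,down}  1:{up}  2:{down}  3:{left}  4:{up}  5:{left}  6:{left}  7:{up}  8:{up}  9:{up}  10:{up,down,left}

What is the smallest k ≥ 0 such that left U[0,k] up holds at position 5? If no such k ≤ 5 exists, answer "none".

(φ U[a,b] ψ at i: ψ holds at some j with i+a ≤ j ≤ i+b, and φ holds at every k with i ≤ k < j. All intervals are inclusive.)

2

Need earliest j ≥ 5 with up, and left at every k in [5,j-1].
  j=5: rhs fails.
  j=6: rhs fails.
  j=7: rhs holds; lhs holds on [5,6]. k = 2.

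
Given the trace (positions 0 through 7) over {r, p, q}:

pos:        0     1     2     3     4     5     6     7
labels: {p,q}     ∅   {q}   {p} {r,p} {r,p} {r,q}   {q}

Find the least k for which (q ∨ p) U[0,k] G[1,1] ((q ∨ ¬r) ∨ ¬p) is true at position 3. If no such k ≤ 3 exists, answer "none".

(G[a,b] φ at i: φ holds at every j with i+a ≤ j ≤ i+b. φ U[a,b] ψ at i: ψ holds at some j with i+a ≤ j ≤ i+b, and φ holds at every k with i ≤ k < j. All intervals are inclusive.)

2

Need earliest j ≥ 3 with G[1,1] ((q ∨ ¬r) ∨ ¬p), and (q ∨ p) at every k in [3,j-1].
  j=3: rhs fails.
  j=4: rhs fails.
  j=5: rhs holds; lhs holds on [3,4]. k = 2.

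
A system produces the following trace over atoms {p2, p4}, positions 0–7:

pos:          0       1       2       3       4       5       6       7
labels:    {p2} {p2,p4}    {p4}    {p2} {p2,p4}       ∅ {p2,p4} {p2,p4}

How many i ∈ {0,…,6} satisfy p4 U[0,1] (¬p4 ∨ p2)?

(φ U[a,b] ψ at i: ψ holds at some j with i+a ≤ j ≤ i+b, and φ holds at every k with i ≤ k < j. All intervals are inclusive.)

7

Evaluate at each i in [0,6]:
  i=0: ✓ (rhs at j=0)
  i=1: ✓ (rhs at j=1)
  i=2: ✓ (rhs at j=3; lhs holds on [2,2])
  i=3: ✓ (rhs at j=3)
  i=4: ✓ (rhs at j=4)
  i=5: ✓ (rhs at j=5)
  i=6: ✓ (rhs at j=6)
Positions where it holds: {0, 1, 2, 3, 4, 5, 6} → 7.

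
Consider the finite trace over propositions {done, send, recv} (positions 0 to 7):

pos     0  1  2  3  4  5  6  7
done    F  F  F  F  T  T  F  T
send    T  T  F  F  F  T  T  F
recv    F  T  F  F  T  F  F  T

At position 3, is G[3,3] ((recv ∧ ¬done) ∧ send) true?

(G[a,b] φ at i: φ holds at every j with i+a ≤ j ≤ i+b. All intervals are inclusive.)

No

Check ((recv ∧ ¬done) ∧ send) at every j in [6,6]:
  j=6: false
Fails at j=6 → formula fails.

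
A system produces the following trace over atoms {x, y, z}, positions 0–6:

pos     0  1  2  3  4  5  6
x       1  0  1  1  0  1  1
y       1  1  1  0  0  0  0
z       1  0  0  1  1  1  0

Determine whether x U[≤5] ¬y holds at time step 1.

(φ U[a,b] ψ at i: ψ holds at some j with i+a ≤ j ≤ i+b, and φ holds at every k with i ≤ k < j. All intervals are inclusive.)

Does not hold

Need some j in [1,6] with ¬y, and x at every k in [1,j-1].
  j=1: ¬y false.
  j=2: ¬y false.
  j=3: ¬y holds, but x fails at k=1 → not this j.
  j=4: ¬y holds, but x fails at k=1 → not this j.
  j=5: ¬y holds, but x fails at k=1 → not this j.
  j=6: ¬y holds, but x fails at k=1 → not this j.
No j in the window works → until fails.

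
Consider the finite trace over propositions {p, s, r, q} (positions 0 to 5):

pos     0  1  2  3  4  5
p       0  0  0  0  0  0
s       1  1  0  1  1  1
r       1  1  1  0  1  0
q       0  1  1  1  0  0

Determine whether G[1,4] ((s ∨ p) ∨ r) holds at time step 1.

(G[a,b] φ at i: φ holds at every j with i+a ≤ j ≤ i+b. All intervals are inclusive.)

Holds

Check ((s ∨ p) ∨ r) at every j in [2,5]:
  j=2: true
  j=3: true
  j=4: true
  j=5: true
All positions satisfy it → formula holds.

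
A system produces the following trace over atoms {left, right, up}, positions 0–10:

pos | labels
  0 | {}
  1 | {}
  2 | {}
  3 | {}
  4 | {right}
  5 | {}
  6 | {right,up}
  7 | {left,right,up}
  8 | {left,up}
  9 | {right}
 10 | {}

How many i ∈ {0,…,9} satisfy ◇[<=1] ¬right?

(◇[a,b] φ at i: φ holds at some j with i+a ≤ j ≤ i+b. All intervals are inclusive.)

9

Evaluate at each i in [0,9]:
  i=0: ✓ (witness j=0)
  i=1: ✓ (witness j=1)
  i=2: ✓ (witness j=2)
  i=3: ✓ (witness j=3)
  i=4: ✓ (witness j=5)
  i=5: ✓ (witness j=5)
  i=6: ✗ (none in [6,7])
  i=7: ✓ (witness j=8)
  i=8: ✓ (witness j=8)
  i=9: ✓ (witness j=10)
Positions where it holds: {0, 1, 2, 3, 4, 5, 7, 8, 9} → 9.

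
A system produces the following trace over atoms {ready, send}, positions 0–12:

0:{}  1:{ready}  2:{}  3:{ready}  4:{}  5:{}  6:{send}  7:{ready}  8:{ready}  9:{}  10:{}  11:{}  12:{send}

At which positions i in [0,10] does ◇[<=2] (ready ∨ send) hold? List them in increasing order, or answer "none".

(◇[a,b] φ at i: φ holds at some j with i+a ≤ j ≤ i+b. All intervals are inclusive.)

0, 1, 2, 3, 4, 5, 6, 7, 8, 10

Evaluate at each i in [0,10]:
  i=0: ✓ (witness j=1)
  i=1: ✓ (witness j=1)
  i=2: ✓ (witness j=3)
  i=3: ✓ (witness j=3)
  i=4: ✓ (witness j=6)
  i=5: ✓ (witness j=6)
  i=6: ✓ (witness j=6)
  i=7: ✓ (witness j=7)
  i=8: ✓ (witness j=8)
  i=9: ✗ (none in [9,11])
  i=10: ✓ (witness j=12)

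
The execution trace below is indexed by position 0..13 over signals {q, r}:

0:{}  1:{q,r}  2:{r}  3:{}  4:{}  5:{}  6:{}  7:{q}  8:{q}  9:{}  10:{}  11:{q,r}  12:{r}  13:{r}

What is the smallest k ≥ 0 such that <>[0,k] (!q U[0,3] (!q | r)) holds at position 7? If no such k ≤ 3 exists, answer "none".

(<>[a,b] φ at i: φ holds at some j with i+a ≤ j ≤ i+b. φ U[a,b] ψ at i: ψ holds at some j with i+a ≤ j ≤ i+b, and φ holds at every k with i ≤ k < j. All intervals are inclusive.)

2

Scan j = 7,8,… for (!q U[0,3] (!q | r)):
  j=7: fails
  j=8: fails
  j=9: holds
First hit at j=9, so smallest k = 9-7 = 2.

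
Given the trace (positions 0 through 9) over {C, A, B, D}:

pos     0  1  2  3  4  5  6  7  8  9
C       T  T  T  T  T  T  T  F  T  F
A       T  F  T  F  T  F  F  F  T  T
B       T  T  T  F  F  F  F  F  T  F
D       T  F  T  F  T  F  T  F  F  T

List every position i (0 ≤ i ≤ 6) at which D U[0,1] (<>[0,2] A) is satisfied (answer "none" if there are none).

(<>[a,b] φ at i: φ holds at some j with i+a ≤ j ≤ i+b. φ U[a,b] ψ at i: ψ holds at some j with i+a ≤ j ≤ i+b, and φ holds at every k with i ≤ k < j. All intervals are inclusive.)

Evaluate at each i in [0,6]:
  i=0: ✓ (rhs at j=0)
  i=1: ✓ (rhs at j=1)
  i=2: ✓ (rhs at j=2)
  i=3: ✓ (rhs at j=3)
  i=4: ✓ (rhs at j=4)
  i=5: ✗ (lhs fails at k=5 before rhs at j=6)
  i=6: ✓ (rhs at j=6)

0, 1, 2, 3, 4, 6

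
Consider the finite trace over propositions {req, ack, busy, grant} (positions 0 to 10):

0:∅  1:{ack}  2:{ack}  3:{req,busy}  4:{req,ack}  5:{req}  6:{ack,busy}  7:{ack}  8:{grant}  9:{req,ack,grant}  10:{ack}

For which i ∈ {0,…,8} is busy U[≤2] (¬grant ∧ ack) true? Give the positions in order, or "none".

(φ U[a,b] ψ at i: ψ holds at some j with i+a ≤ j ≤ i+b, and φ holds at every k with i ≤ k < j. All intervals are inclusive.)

1, 2, 3, 4, 6, 7

Evaluate at each i in [0,8]:
  i=0: ✗ (lhs fails at k=0 before rhs at j=1)
  i=1: ✓ (rhs at j=1)
  i=2: ✓ (rhs at j=2)
  i=3: ✓ (rhs at j=4; lhs holds on [3,3])
  i=4: ✓ (rhs at j=4)
  i=5: ✗ (lhs fails at k=5 before rhs at j=6)
  i=6: ✓ (rhs at j=6)
  i=7: ✓ (rhs at j=7)
  i=8: ✗ (lhs fails at k=8 before rhs at j=10)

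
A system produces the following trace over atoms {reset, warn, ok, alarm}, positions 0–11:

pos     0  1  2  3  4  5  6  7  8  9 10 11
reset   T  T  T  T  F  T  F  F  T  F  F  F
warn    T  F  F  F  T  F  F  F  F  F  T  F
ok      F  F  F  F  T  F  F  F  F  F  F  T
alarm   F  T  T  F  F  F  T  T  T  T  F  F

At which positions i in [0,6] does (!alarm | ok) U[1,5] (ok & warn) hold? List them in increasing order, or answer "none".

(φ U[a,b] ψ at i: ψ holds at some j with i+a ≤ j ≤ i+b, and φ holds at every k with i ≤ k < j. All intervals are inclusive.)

3

Evaluate at each i in [0,6]:
  i=0: ✗ (lhs fails at k=1 before rhs at j=4)
  i=1: ✗ (lhs fails at k=1 before rhs at j=4)
  i=2: ✗ (lhs fails at k=2 before rhs at j=4)
  i=3: ✓ (rhs at j=4; lhs holds on [3,3])
  i=4: ✗ (no rhs in [5,9])
  i=5: ✗ (no rhs in [6,10])
  i=6: ✗ (no rhs in [7,11])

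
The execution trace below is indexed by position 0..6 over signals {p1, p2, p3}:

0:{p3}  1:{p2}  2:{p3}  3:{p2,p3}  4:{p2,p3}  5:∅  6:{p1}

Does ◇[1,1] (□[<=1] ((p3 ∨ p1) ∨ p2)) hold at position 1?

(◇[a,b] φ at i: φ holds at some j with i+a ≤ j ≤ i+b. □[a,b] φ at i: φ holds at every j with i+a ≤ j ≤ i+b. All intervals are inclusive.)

Check □[<=1] ((p3 ∨ p1) ∨ p2) at each j in [2,2]:
  j=2: holds on [2,3]
Found at j=2 → formula holds.

Holds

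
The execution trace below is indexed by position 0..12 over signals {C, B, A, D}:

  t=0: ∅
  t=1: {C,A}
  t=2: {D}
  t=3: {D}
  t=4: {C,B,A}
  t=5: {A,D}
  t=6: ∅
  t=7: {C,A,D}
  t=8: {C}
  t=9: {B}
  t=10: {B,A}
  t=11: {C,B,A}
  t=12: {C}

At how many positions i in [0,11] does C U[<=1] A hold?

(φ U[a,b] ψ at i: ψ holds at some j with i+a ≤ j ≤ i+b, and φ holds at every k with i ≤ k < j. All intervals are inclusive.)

Evaluate at each i in [0,11]:
  i=0: ✗ (lhs fails at k=0 before rhs at j=1)
  i=1: ✓ (rhs at j=1)
  i=2: ✗ (no rhs in [2,3])
  i=3: ✗ (lhs fails at k=3 before rhs at j=4)
  i=4: ✓ (rhs at j=4)
  i=5: ✓ (rhs at j=5)
  i=6: ✗ (lhs fails at k=6 before rhs at j=7)
  i=7: ✓ (rhs at j=7)
  i=8: ✗ (no rhs in [8,9])
  i=9: ✗ (lhs fails at k=9 before rhs at j=10)
  i=10: ✓ (rhs at j=10)
  i=11: ✓ (rhs at j=11)
Positions where it holds: {1, 4, 5, 7, 10, 11} → 6.

6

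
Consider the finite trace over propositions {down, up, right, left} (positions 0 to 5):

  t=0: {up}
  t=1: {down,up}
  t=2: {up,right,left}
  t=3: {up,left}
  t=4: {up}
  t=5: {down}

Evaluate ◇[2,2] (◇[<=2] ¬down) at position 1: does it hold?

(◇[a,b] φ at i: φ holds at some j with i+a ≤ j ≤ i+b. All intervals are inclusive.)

Yes

Check ◇[<=2] ¬down at each j in [3,3]:
  j=3: holds (witness at 3)
Found at j=3 → formula holds.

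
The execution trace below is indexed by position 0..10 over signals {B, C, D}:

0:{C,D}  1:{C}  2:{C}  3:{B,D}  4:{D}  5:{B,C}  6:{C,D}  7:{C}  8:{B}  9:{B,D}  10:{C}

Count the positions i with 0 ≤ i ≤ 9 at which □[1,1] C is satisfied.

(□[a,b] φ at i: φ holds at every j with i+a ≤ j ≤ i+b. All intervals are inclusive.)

Evaluate at each i in [0,9]:
  i=0: ✓ (all of [1,1])
  i=1: ✓ (all of [2,2])
  i=2: ✗ (fails at j=3)
  i=3: ✗ (fails at j=4)
  i=4: ✓ (all of [5,5])
  i=5: ✓ (all of [6,6])
  i=6: ✓ (all of [7,7])
  i=7: ✗ (fails at j=8)
  i=8: ✗ (fails at j=9)
  i=9: ✓ (all of [10,10])
Positions where it holds: {0, 1, 4, 5, 6, 9} → 6.

6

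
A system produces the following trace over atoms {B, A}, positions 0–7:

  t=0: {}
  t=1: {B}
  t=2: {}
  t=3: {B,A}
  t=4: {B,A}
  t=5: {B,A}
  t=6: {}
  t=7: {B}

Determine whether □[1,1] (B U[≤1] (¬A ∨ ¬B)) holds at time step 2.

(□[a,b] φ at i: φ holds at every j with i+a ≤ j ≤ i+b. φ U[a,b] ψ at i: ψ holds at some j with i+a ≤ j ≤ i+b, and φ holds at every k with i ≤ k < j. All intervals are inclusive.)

Does not hold

Check (B U[≤1] (¬A ∨ ¬B)) at every j in [3,3]:
  j=3: fails
Fails at j=3 → formula fails.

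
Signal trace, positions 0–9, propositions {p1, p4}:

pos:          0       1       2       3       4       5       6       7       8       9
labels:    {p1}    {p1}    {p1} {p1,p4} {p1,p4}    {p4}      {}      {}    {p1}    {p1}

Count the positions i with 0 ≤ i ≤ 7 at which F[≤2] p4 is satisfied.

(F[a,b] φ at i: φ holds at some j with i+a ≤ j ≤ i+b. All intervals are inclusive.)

5

Evaluate at each i in [0,7]:
  i=0: ✗ (none in [0,2])
  i=1: ✓ (witness j=3)
  i=2: ✓ (witness j=3)
  i=3: ✓ (witness j=3)
  i=4: ✓ (witness j=4)
  i=5: ✓ (witness j=5)
  i=6: ✗ (none in [6,8])
  i=7: ✗ (none in [7,9])
Positions where it holds: {1, 2, 3, 4, 5} → 5.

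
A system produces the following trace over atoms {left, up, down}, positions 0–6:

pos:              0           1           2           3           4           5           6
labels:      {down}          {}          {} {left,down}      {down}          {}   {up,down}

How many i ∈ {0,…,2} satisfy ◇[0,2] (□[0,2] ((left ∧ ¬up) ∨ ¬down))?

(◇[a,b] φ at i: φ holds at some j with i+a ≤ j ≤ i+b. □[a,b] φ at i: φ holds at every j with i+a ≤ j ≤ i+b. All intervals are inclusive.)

Evaluate at each i in [0,2]:
  i=0: ✓ (witness j=1)
  i=1: ✓ (witness j=1)
  i=2: ✗ (none in [2,4])
Positions where it holds: {0, 1} → 2.

2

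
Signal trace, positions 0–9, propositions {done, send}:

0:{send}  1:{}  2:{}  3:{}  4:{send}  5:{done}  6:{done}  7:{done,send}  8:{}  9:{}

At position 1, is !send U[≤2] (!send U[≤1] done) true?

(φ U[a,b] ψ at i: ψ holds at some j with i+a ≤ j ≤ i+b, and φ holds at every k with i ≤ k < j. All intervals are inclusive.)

False

Need some j in [1,3] with (!send U[≤1] done), and !send at every k in [1,j-1].
  j=1: (!send U[≤1] done) — fails.
  j=2: (!send U[≤1] done) — fails.
  j=3: (!send U[≤1] done) — fails.
No j in the window works → until fails.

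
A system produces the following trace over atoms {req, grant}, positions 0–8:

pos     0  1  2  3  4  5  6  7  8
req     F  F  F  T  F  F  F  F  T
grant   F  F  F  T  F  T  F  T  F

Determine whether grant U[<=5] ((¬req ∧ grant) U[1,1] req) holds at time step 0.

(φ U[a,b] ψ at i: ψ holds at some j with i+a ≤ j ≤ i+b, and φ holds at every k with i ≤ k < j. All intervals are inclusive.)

False

Need some j in [0,5] with ((¬req ∧ grant) U[1,1] req), and grant at every k in [0,j-1].
  j=0: ((¬req ∧ grant) U[1,1] req) — fails.
  j=1: ((¬req ∧ grant) U[1,1] req) — fails.
  j=2: ((¬req ∧ grant) U[1,1] req) — fails.
  j=3: ((¬req ∧ grant) U[1,1] req) — fails.
  j=4: ((¬req ∧ grant) U[1,1] req) — fails.
  j=5: ((¬req ∧ grant) U[1,1] req) — fails.
No j in the window works → until fails.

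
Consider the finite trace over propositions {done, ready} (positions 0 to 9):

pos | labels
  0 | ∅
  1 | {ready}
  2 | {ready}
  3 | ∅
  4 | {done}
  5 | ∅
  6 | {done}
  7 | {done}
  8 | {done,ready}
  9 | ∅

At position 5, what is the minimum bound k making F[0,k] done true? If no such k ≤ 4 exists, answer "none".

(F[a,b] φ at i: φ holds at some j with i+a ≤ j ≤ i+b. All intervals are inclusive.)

1

Scan j = 5,6,… for done:
  j=5: fails
  j=6: holds
First hit at j=6, so smallest k = 6-5 = 1.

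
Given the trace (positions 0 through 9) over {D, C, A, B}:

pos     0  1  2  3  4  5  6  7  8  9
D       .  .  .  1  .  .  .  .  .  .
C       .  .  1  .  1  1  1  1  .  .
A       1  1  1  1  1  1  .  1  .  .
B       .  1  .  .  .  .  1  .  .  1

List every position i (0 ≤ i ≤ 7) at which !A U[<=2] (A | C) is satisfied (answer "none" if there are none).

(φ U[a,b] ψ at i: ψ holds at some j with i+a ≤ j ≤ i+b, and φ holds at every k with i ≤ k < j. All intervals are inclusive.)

Evaluate at each i in [0,7]:
  i=0: ✓ (rhs at j=0)
  i=1: ✓ (rhs at j=1)
  i=2: ✓ (rhs at j=2)
  i=3: ✓ (rhs at j=3)
  i=4: ✓ (rhs at j=4)
  i=5: ✓ (rhs at j=5)
  i=6: ✓ (rhs at j=6)
  i=7: ✓ (rhs at j=7)

0, 1, 2, 3, 4, 5, 6, 7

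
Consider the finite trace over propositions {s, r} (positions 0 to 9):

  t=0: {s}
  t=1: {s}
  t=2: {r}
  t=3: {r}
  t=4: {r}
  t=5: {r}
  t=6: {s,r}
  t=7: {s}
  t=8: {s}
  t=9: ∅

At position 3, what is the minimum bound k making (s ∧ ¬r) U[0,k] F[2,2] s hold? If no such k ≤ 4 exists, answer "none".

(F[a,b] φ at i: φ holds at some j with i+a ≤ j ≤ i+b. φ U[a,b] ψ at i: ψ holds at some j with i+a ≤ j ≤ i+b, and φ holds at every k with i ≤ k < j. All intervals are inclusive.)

Need earliest j ≥ 3 with F[2,2] s, and (s ∧ ¬r) at every k in [3,j-1].
  j=3: rhs fails.
  j=4: rhs holds but lhs fails at k=3.
  j=5: rhs holds but lhs fails at k=3.
  j=6: rhs holds but lhs fails at k=3.
  j=7: rhs fails.
No witness within the range → none.

none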